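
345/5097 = 115/1699 = 0.07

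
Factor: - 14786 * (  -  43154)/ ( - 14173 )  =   - 2^2 * 7393^1*14173^ ( - 1 ) * 21577^1 = - 638075044/14173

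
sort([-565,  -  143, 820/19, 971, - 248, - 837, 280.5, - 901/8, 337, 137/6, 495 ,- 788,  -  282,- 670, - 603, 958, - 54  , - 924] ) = [ - 924,-837, - 788,- 670 , - 603, - 565, - 282, - 248, - 143, - 901/8,  -  54, 137/6, 820/19, 280.5, 337, 495, 958, 971] 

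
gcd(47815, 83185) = 655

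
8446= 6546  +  1900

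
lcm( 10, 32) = 160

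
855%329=197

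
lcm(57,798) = 798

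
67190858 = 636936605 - 569745747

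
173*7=1211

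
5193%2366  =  461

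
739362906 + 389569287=1128932193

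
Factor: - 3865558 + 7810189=3944631 = 3^1*53^1*24809^1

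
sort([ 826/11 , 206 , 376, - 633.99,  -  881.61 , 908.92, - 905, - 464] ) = [ - 905, - 881.61, - 633.99 , - 464,826/11,206, 376,908.92 ]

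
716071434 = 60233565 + 655837869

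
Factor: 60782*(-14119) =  - 858181058= - 2^1*7^1 * 2017^1*30391^1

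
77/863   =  77/863 = 0.09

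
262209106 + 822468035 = 1084677141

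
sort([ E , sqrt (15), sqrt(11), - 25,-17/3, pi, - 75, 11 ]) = [ - 75, - 25,- 17/3,E,pi,sqrt(11 ),sqrt ( 15),11]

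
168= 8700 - 8532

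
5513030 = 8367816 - 2854786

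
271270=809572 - 538302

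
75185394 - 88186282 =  - 13000888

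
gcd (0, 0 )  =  0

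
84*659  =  55356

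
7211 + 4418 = 11629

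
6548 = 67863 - 61315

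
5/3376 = 5/3376= 0.00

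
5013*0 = 0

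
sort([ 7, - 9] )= [ - 9, 7]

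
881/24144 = 881/24144 = 0.04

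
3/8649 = 1/2883 = 0.00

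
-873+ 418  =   - 455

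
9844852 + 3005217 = 12850069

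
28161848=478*58916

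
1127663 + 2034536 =3162199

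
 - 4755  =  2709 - 7464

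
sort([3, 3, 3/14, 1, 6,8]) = [3/14,1,3,3, 6, 8]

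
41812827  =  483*86569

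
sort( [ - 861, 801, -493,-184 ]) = [ - 861, - 493, - 184, 801]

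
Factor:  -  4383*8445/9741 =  - 3^2* 5^1*17^( -1 )*191^ ( - 1)*487^1*563^1 = - 12338145/3247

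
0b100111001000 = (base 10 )2504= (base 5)40004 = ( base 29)2sa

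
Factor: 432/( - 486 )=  - 8/9 = - 2^3*3^(-2) 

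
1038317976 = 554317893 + 484000083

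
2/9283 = 2/9283 = 0.00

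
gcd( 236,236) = 236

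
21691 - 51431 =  - 29740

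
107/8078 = 107/8078= 0.01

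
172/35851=172/35851= 0.00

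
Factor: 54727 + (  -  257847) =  - 2^4*5^1  *  2539^1=- 203120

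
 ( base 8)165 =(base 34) 3f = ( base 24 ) 4l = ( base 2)1110101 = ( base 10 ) 117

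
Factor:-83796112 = - 2^4*47^1*111431^1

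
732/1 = 732 = 732.00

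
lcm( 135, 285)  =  2565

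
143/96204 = 143/96204 = 0.00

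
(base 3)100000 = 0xf3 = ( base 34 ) 75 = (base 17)e5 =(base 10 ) 243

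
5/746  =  5/746  =  0.01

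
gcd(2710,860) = 10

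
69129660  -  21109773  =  48019887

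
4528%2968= 1560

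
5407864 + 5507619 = 10915483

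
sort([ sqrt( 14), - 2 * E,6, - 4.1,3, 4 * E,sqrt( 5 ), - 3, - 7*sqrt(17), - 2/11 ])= [ -7 * sqrt( 17), - 2*E, - 4.1, - 3, - 2/11,sqrt( 5),3,  sqrt( 14 ),  6, 4 * E ]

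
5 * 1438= 7190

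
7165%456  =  325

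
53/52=53/52 = 1.02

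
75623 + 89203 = 164826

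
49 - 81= -32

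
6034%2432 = 1170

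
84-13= 71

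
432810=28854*15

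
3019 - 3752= - 733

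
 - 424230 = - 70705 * 6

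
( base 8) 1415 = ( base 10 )781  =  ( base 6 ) 3341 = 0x30D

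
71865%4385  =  1705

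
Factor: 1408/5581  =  2^7* 11^1*5581^ ( -1 )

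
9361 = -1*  ( - 9361)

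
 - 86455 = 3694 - 90149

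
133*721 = 95893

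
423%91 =59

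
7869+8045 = 15914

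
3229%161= 9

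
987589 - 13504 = 974085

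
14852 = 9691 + 5161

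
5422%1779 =85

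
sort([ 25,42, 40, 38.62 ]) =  [ 25, 38.62,40, 42] 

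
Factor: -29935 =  - 5^1*5987^1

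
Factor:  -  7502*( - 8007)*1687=2^1*3^1 * 7^1 * 11^2*17^1*31^1*157^1 * 241^1 = 101335583118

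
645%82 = 71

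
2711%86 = 45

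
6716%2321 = 2074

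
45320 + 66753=112073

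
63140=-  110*(-574)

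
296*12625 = 3737000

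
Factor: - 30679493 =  - 13^1*23^1* 102607^1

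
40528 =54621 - 14093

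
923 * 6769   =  6247787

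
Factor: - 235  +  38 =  - 197^1 = -  197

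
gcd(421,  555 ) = 1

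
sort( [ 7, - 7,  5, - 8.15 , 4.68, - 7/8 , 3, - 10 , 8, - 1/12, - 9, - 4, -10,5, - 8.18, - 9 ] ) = [ - 10, - 10,-9, - 9, - 8.18, - 8.15, - 7, - 4 ,  -  7/8, - 1/12,3, 4.68,5, 5, 7, 8 ] 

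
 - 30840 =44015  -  74855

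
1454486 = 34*42779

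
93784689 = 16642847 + 77141842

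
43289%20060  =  3169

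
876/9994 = 438/4997 = 0.09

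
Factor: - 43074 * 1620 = - 69779880 = - 2^3*3^6*5^1*2393^1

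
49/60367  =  49/60367= 0.00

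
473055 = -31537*( - 15) 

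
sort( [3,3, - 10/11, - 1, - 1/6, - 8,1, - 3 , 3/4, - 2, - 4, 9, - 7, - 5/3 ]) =[-8, - 7, - 4, - 3, - 2, - 5/3, - 1, - 10/11, - 1/6, 3/4,1,3, 3,9] 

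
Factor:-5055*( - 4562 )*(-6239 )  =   - 143877017490 = - 2^1*3^1*5^1*17^1*337^1*367^1 *2281^1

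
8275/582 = 14 + 127/582 = 14.22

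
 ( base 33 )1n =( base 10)56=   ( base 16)38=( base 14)40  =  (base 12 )48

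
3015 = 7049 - 4034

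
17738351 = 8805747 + 8932604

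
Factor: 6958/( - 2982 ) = - 7/3 = - 3^( - 1 )*7^1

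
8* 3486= 27888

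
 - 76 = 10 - 86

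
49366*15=740490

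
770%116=74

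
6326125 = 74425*85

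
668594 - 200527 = 468067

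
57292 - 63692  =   -6400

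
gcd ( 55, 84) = 1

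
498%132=102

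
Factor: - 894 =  - 2^1* 3^1  *149^1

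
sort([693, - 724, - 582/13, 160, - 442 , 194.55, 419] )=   [ - 724, - 442, - 582/13, 160, 194.55,  419,693]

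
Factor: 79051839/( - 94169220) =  - 2^(-2)*5^( - 1 )*4663^1*5651^1*1569487^( - 1) = - 26350613/31389740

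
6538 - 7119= - 581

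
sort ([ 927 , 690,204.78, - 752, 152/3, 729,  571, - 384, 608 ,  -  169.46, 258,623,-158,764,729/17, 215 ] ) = [ - 752 , - 384,  -  169.46, - 158,  729/17,  152/3, 204.78  ,  215,258,571,  608, 623 , 690, 729, 764 , 927 ]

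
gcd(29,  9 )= 1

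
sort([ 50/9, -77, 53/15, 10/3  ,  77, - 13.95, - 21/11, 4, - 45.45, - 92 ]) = [ - 92, - 77,  -  45.45, - 13.95,-21/11,10/3,  53/15, 4,50/9,77 ] 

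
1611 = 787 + 824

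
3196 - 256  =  2940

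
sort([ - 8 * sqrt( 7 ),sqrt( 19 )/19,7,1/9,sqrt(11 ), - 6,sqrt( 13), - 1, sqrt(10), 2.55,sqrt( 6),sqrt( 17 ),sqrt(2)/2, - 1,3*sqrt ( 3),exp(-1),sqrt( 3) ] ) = [ - 8 * sqrt( 7 ),  -  6, - 1, - 1,1/9,sqrt( 19)/19,exp ( -1 ),sqrt (2)/2,sqrt ( 3 ) , sqrt( 6), 2.55,sqrt(10),sqrt( 11 ),  sqrt( 13), sqrt( 17),3 * sqrt( 3),7]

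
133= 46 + 87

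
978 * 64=62592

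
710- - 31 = 741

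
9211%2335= 2206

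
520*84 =43680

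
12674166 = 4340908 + 8333258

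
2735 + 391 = 3126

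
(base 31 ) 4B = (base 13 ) A5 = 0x87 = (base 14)99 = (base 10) 135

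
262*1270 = 332740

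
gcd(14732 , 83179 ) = 1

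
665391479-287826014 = 377565465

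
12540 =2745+9795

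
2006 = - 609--2615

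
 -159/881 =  - 1+722/881 = - 0.18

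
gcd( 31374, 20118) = 42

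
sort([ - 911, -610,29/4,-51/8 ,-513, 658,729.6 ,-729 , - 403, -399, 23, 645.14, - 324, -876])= [-911, - 876, - 729, -610, - 513,-403, - 399,-324, - 51/8 , 29/4, 23, 645.14, 658,  729.6]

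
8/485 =8/485 =0.02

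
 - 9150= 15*( - 610)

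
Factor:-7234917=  -3^1*2411639^1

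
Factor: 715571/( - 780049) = - 715571^1*780049^(-1) 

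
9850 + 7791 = 17641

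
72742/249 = 72742/249 = 292.14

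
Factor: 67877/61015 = 5^( - 1 )*103^1*659^1*12203^( - 1 ) 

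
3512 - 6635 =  - 3123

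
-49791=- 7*7113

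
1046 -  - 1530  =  2576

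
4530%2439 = 2091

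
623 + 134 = 757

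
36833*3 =110499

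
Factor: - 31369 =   -  13^1*19^1 * 127^1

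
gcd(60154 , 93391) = 1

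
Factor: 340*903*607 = 2^2 * 3^1 * 5^1*7^1*17^1*43^1*607^1 = 186361140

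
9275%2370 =2165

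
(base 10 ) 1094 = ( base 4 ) 101012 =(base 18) 36E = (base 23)21D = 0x446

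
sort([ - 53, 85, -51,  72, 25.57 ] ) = [ - 53 , - 51, 25.57,72, 85]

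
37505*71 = 2662855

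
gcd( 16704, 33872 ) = 464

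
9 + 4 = 13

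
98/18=49/9 = 5.44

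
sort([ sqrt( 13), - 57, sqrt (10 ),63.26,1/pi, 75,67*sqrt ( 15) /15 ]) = [ - 57, 1/pi, sqrt( 10), sqrt( 13 ) , 67*sqrt(15)/15,63.26,75]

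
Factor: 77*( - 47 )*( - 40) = 144760  =  2^3*5^1*7^1*11^1 *47^1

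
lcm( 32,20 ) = 160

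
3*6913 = 20739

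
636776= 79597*8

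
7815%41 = 25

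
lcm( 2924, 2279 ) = 154972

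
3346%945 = 511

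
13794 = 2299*6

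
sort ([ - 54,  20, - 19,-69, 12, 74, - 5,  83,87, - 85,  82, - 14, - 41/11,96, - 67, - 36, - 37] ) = [-85 ,- 69, -67,-54  , - 37, - 36, - 19, - 14,- 5, -41/11 , 12,20, 74 , 82 , 83 , 87, 96 ] 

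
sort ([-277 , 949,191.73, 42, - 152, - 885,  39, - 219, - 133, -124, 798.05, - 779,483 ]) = [ - 885,-779 , - 277  , - 219,  -  152,  -  133, - 124,39,42, 191.73,483,798.05  ,  949] 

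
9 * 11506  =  103554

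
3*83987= 251961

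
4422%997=434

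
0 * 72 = 0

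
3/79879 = 3/79879=0.00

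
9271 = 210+9061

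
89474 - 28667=60807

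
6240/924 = 6 +58/77 = 6.75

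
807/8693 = 807/8693 = 0.09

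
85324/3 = 28441 + 1/3=28441.33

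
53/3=17+2/3 = 17.67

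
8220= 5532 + 2688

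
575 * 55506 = 31915950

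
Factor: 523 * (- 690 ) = -360870= - 2^1*3^1*5^1*23^1 * 523^1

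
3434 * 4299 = 14762766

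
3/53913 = 1/17971 = 0.00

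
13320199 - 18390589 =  - 5070390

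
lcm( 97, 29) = 2813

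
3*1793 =5379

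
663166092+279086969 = 942253061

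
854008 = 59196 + 794812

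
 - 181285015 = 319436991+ - 500722006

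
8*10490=83920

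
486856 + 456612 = 943468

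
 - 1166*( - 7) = 8162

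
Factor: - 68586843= - 3^1*13^1*1093^1*1609^1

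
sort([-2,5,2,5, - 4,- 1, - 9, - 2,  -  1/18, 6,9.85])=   [-9,-4, - 2, - 2 , - 1, - 1/18,2, 5  ,  5,6,  9.85 ]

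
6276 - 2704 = 3572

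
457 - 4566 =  - 4109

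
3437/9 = 3437/9= 381.89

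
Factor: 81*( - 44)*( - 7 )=2^2*3^4*7^1*11^1 = 24948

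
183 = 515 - 332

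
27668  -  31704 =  - 4036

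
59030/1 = 59030 = 59030.00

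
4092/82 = 2046/41 = 49.90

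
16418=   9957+6461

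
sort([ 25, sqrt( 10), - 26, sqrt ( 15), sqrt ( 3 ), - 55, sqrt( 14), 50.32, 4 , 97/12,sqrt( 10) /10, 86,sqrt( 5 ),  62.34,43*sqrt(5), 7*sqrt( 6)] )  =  [ - 55,-26, sqrt( 10) /10, sqrt(3), sqrt( 5 ), sqrt( 10), sqrt ( 14 ), sqrt( 15 ),4, 97/12, 7*sqrt( 6 ),25,50.32,62.34,86, 43*sqrt (5 )]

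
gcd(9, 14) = 1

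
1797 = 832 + 965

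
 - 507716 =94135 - 601851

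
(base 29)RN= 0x326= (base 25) 176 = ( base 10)806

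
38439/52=739  +  11/52 = 739.21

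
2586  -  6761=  - 4175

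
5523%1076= 143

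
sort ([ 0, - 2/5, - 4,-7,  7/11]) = [-7, - 4, - 2/5, 0,7/11]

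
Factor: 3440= 2^4*5^1*43^1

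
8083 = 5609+2474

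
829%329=171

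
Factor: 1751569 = 1751569^1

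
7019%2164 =527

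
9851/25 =394+1/25= 394.04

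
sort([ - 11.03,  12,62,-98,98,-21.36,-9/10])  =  [ - 98 , - 21.36,-11.03 ,- 9/10, 12, 62,98]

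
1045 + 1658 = 2703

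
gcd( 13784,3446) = 3446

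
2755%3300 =2755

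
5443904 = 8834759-3390855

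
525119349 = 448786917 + 76332432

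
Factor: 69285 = 3^1*5^1*31^1*149^1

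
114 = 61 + 53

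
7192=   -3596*(-2 )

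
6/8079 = 2/2693 = 0.00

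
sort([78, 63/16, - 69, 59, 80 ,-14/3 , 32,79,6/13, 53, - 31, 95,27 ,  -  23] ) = [ - 69,-31,- 23,-14/3, 6/13, 63/16,27,32 , 53,59,78, 79,80, 95]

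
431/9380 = 431/9380  =  0.05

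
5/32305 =1/6461 = 0.00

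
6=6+0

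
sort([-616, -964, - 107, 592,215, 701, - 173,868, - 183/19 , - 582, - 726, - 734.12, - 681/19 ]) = [ - 964, - 734.12,-726, - 616, - 582, - 173, - 107, - 681/19, - 183/19, 215,592, 701,868]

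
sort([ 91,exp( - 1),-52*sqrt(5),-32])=[ - 52*sqrt(5),-32, exp(-1 ), 91]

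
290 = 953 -663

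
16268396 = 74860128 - 58591732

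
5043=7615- 2572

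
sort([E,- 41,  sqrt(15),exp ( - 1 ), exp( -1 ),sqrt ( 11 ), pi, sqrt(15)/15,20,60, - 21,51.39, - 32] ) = [- 41,-32 , - 21,sqrt(15)/15,exp ( - 1 ),exp(- 1 ), E, pi,sqrt( 11), sqrt(15), 20,  51.39, 60]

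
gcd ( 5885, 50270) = 55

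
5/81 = 5/81 = 0.06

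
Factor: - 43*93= -3999= -3^1*31^1*43^1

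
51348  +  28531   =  79879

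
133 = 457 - 324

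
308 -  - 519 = 827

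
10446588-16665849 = -6219261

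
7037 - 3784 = 3253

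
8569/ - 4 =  - 8569/4 = -2142.25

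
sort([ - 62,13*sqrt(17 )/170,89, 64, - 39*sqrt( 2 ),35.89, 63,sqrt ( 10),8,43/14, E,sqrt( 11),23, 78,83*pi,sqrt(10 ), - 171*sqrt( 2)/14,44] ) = [ - 62, - 39*sqrt(2),-171*sqrt (2) /14,13*sqrt(17) /170, E , 43/14,sqrt(10 ),sqrt(10),sqrt(11 ),  8,  23,  35.89, 44,63, 64,78,89,83*  pi] 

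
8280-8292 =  - 12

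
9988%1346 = 566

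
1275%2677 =1275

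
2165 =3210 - 1045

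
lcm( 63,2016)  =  2016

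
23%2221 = 23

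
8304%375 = 54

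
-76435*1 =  - 76435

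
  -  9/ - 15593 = 9/15593 = 0.00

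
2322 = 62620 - 60298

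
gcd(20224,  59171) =79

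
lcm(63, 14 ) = 126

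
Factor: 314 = 2^1*157^1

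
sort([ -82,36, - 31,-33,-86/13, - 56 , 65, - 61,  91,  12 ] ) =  [-82, - 61, - 56, - 33, - 31, - 86/13,12,36, 65,91] 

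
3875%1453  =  969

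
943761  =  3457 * 273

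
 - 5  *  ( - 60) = 300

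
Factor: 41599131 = 3^1 * 7^1*1980911^1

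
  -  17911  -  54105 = -72016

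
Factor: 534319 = 349^1*1531^1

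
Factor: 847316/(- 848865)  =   - 2^2*3^(-1) * 5^ (- 1)*47^1* 4507^1*56591^( - 1)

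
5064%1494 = 582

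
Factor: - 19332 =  - 2^2 *3^3*179^1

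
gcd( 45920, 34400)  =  160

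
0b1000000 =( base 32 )20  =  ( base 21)31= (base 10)64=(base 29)26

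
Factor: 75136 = 2^7*587^1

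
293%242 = 51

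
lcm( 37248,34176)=3315072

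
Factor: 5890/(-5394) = - 3^( - 1)*5^1*19^1*29^( - 1) = - 95/87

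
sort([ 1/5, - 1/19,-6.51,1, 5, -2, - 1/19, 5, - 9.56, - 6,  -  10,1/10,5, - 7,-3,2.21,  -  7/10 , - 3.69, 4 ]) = [- 10,- 9.56, - 7,-6.51, - 6, - 3.69,-3,-2, - 7/10,-1/19, - 1/19,1/10,1/5, 1,  2.21,  4, 5,  5,5]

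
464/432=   29/27= 1.07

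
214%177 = 37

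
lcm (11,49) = 539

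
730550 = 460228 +270322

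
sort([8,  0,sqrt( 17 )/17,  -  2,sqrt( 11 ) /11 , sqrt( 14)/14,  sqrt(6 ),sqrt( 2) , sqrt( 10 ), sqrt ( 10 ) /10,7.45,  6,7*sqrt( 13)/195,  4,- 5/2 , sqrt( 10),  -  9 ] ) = [  -  9,-5/2,- 2,0, 7*sqrt( 13 )/195,sqrt( 17)/17,  sqrt( 14 )/14,  sqrt( 11 ) /11, sqrt(10 ) /10,  sqrt(2 ) , sqrt( 6 ), sqrt(10 ),sqrt( 10 ),  4, 6,  7.45, 8] 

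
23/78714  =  23/78714 = 0.00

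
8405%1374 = 161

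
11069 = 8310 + 2759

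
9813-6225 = 3588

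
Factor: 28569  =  3^1*89^1*107^1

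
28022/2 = 14011 = 14011.00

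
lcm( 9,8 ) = 72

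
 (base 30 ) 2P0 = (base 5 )40200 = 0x9F6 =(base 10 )2550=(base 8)4766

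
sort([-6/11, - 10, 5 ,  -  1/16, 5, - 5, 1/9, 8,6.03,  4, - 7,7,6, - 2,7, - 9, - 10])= [ - 10, - 10, - 9, - 7,-5  ,  -  2, -6/11, - 1/16,1/9, 4,5,5 , 6, 6.03,7, 7,8 ]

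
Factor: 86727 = 3^1*28909^1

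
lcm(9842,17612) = 334628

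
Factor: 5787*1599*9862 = 2^1*3^3 * 13^1*41^1*643^1*4931^1 = 91257159006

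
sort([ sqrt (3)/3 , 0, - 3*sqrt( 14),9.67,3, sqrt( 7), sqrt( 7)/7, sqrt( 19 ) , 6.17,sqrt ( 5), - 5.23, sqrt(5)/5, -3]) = [-3*sqrt( 14),-5.23, - 3,0, sqrt( 7)/7,sqrt( 5)/5,  sqrt( 3 ) /3,  sqrt(5 ),  sqrt (7),  3, sqrt(19),6.17 , 9.67]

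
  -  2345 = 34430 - 36775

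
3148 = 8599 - 5451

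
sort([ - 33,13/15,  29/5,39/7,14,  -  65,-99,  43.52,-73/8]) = [-99, - 65, - 33, - 73/8 , 13/15,39/7, 29/5,  14,43.52]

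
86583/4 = 21645 + 3/4 = 21645.75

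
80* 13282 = 1062560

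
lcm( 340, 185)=12580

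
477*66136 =31546872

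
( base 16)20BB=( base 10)8379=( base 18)17F9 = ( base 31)8M9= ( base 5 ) 232004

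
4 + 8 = 12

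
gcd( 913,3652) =913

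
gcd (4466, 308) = 154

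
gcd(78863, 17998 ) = 1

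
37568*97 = 3644096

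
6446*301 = 1940246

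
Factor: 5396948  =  2^2*977^1 * 1381^1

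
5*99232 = 496160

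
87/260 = 87/260 = 0.33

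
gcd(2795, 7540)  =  65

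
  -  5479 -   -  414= -5065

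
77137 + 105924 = 183061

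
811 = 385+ 426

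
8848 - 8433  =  415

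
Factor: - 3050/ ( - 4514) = 5^2*37^(-1) = 25/37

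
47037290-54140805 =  -7103515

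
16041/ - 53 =-16041/53 =- 302.66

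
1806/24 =75 + 1/4 = 75.25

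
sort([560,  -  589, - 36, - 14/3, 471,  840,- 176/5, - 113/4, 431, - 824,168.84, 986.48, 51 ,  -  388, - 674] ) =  [ - 824,- 674, - 589,  -  388,  -  36, - 176/5,-113/4,-14/3, 51, 168.84,431,471 , 560,  840,986.48]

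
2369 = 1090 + 1279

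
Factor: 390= 2^1*3^1*5^1 * 13^1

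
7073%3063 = 947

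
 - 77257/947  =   - 82 + 397/947 =- 81.58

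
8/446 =4/223 = 0.02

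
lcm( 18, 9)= 18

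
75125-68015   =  7110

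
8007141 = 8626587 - 619446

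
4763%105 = 38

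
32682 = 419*78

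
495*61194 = 30291030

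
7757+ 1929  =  9686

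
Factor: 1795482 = 2^1*3^2*13^1*7673^1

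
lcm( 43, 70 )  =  3010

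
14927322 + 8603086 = 23530408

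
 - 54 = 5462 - 5516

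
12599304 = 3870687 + 8728617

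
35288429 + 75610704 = 110899133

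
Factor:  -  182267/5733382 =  - 2^ ( - 1)  *  19^1*53^1*181^1 * 2866691^( - 1)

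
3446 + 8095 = 11541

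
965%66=41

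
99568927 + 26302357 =125871284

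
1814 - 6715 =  - 4901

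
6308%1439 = 552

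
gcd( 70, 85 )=5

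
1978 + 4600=6578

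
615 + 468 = 1083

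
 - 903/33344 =-1  +  32441/33344 = - 0.03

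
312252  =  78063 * 4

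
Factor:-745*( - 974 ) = 725630= 2^1*5^1*149^1*487^1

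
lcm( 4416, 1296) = 119232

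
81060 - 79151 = 1909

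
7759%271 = 171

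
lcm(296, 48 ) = 1776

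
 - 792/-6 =132/1=   132.00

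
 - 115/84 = -115/84= -1.37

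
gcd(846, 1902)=6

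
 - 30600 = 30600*( - 1)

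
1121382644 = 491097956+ 630284688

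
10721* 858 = 9198618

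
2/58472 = 1/29236 = 0.00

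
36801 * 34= 1251234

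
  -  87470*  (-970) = 84845900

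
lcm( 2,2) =2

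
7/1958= 7/1958  =  0.00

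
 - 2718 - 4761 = -7479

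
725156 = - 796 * ( - 911 ) 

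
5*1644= 8220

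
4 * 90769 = 363076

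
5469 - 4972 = 497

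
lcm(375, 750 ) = 750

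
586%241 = 104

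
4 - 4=0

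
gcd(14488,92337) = 1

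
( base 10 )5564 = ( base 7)22136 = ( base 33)53K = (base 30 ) 65E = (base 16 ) 15BC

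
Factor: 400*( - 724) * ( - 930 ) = 2^7*3^1*5^3*31^1*181^1 = 269328000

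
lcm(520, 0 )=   0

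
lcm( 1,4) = 4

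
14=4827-4813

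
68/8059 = 68/8059 =0.01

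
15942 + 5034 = 20976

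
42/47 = 42/47 = 0.89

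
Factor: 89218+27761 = 116979 = 3^1*38993^1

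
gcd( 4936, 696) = 8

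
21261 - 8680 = 12581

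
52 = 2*26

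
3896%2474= 1422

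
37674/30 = 1255 + 4/5=1255.80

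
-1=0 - 1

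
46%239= 46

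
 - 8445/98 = -8445/98 = -86.17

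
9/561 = 3/187 =0.02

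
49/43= 49/43= 1.14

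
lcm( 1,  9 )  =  9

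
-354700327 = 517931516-872631843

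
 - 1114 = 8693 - 9807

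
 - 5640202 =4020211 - 9660413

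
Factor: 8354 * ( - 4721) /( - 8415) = 2^1 * 3^(  -  2 ) * 5^(  -  1 )*11^( - 1)*17^(  -  1)*4177^1 * 4721^1 = 39439234/8415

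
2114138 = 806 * 2623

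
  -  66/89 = - 66/89 = - 0.74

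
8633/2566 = 8633/2566 = 3.36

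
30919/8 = 30919/8 = 3864.88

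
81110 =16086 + 65024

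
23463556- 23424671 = 38885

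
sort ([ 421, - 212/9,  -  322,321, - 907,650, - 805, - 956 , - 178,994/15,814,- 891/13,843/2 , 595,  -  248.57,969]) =[ - 956,-907, - 805 , - 322 , - 248.57,-178,-891/13, - 212/9,994/15, 321,421,843/2, 595,650, 814,969]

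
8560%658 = 6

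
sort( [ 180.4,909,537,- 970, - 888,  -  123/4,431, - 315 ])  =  [ - 970, - 888, - 315, - 123/4, 180.4,431,537, 909 ]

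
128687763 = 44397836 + 84289927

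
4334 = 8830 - 4496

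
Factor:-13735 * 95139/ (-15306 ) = 435578055/5102 = 2^(-1)*3^1*5^1*11^1*31^2*41^1*67^1*2551^( - 1) 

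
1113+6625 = 7738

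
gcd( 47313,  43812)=9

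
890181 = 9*98909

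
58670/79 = 742 + 52/79 = 742.66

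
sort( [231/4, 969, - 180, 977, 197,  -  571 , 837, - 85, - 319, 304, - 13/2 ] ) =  [-571, - 319, - 180,-85,-13/2,231/4, 197,304 , 837, 969 , 977]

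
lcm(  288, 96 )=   288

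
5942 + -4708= 1234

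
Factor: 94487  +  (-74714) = 3^2  *13^3  =  19773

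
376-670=- 294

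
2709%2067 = 642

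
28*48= 1344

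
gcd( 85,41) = 1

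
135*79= 10665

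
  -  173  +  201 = 28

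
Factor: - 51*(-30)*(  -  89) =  - 2^1 * 3^2*5^1*17^1*89^1 = - 136170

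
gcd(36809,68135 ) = 1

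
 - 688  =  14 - 702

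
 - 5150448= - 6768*761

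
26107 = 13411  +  12696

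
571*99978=57087438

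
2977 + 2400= 5377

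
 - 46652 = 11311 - 57963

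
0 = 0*5523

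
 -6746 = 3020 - 9766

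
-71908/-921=71908/921  =  78.08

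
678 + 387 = 1065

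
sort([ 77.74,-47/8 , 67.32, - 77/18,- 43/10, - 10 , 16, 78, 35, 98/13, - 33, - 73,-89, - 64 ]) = [- 89, - 73, - 64, - 33,- 10, - 47/8,-43/10,  -  77/18, 98/13, 16, 35, 67.32,77.74,78 ] 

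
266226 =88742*3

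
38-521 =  -483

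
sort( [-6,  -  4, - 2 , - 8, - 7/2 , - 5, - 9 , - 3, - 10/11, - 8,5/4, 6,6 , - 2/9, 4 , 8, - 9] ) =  [ - 9, - 9,-8 , - 8,-6,-5, - 4, - 7/2, - 3,  -  2, - 10/11, - 2/9,5/4, 4, 6,  6,8] 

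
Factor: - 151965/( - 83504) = 495/272 = 2^( - 4)*3^2 * 5^1*11^1*17^(-1)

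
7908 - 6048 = 1860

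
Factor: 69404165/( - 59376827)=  - 5^1*13880833^1*59376827^( - 1) 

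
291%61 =47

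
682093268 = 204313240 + 477780028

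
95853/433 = 221+160/433 = 221.37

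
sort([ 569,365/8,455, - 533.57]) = [  -  533.57, 365/8, 455, 569] 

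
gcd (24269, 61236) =7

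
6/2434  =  3/1217 = 0.00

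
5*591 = 2955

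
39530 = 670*59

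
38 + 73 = 111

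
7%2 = 1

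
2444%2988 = 2444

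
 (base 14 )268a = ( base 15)2026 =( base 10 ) 6786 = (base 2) 1101010000010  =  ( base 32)6K2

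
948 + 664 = 1612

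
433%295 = 138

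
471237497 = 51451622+419785875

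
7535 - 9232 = - 1697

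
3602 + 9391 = 12993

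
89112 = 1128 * 79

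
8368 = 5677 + 2691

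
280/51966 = 140/25983 = 0.01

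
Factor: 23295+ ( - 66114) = - 3^1*7^1 * 2039^1 = - 42819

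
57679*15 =865185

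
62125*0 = 0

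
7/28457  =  7/28457 = 0.00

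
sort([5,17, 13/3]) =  [13/3,5, 17]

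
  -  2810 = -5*562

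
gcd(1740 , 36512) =4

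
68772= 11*6252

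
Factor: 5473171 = 11^1*497561^1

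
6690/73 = 91+47/73 = 91.64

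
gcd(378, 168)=42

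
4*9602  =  38408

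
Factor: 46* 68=3128 = 2^3 * 17^1*23^1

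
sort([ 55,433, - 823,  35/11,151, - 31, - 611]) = [-823, - 611,  -  31,35/11, 55, 151 , 433]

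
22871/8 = 22871/8=2858.88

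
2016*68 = 137088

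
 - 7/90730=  - 1 + 90723/90730 = - 0.00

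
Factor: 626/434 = 7^ ( - 1)*31^ ( - 1) * 313^1=313/217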